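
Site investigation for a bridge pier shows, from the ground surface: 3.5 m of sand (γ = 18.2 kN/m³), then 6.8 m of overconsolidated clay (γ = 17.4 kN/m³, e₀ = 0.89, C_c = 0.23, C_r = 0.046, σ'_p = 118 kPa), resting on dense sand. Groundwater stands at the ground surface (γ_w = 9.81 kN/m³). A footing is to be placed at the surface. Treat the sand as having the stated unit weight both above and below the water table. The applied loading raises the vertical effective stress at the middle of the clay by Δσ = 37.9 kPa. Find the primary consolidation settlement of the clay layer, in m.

Mid-depth of clay below the ground surface: z = 3.5 + 6.8/2 = 6.9 m.
Total vertical stress at mid-clay: σ_v = 18.2×3.5 + 17.4×3.4 = 122.86 kPa.
Pore pressure: u = 9.81×(6.9 − 0) = 67.689 kPa.
Initial effective stress: σ'_0 = σ_v − u = 122.86 − 67.689 = 55.171 kPa.
Final effective stress: σ'_f = 55.171 + 37.9 = 93.071 kPa.
σ'_f = 93.071 ≤ σ'_p = 118 kPa, so the clay remains overconsolidated and only the recompression index applies:
S_c = C_r·H/(1+e₀)·log₁₀(σ'_f/σ'_0) = 0.046×6.8/1.89×log₁₀(93.071/55.171)
    = 0.1655 × 0.2271 = 0.03759 m

S_c ≈ 0.0376 m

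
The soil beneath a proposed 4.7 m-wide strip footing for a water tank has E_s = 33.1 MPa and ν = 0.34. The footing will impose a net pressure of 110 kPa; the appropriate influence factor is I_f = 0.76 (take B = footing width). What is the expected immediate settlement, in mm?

Immediate (elastic) settlement: S_e = q·B·(1−ν²)/E_s · I_f.
E_s = 33.1 MPa = 33100 kPa.
S_e = 110 × 4.7 × (1 − 0.34²) / 33100 × 0.76
    = 110 × 4.7 × 0.8844 / 33100 × 0.76
    = 0.0105 m = 10.5 mm

S_e ≈ 10.5 mm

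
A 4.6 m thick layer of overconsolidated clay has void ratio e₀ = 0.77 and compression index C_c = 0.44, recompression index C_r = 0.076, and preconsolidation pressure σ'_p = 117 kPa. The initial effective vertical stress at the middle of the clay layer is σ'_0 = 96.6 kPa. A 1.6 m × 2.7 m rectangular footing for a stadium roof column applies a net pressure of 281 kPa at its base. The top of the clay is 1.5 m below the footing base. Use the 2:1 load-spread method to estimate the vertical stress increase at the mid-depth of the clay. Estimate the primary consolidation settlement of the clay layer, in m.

S_c ≈ 0.0733 m

Mid-depth of clay below the footing base: z = 1.5 + 4.6/2 = 3.8 m.
Stress increase at mid-clay by the 2:1 spreading method:
Δσ = qBL/((B+z)(L+z)) = 281×1.6×2.7/((1.6+3.8)(2.7+3.8)) = 34.585 kPa
Final effective stress: σ'_f = 96.6 + 34.585 = 131.19 kPa.
σ'_f = 131.19 > σ'_p = 117 kPa, so the stress path crosses the preconsolidation pressure — recompression up to σ'_p, then virgin compression beyond:
S_c = H/(1+e₀)·[C_r·log₁₀(σ'_p/σ'_0) + C_c·log₁₀(σ'_f/σ'_p)]
    = 4.6/1.77 × [0.076×log₁₀(117/96.6) + 0.44×log₁₀(131.19/117)]
    = 2.5989 × [0.0063239 + 0.021875] = 0.07329 m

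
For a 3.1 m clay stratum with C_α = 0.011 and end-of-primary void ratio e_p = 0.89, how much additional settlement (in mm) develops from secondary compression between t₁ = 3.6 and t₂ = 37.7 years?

S_s ≈ 18.4 mm

Secondary compression: S_s = C_α·H/(1+e_p)·log₁₀(t₂/t₁)
S_s = 0.011×3.1/(1+0.89)×log₁₀(37.7/3.6)
    = 0.01804 × 1.02 = 0.0184 m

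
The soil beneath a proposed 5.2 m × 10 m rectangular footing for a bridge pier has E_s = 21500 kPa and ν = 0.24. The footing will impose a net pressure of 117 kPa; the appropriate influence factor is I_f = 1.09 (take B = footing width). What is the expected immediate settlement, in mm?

Immediate (elastic) settlement: S_e = q·B·(1−ν²)/E_s · I_f.
S_e = 117 × 5.2 × (1 − 0.24²) / 21500 × 1.09
    = 117 × 5.2 × 0.9424 / 21500 × 1.09
    = 0.02907 m = 29.07 mm

S_e ≈ 29.1 mm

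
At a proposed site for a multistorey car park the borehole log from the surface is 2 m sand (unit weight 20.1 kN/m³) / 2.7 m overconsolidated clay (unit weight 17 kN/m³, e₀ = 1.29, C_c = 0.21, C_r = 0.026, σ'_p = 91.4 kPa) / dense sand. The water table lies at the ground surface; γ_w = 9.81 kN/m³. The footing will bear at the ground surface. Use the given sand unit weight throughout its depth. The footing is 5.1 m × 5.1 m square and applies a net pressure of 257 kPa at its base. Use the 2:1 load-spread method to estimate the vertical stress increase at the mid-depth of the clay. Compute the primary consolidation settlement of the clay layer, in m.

Mid-depth of clay below the ground surface: z = 2 + 2.7/2 = 3.35 m.
Total vertical stress at mid-clay: σ_v = 20.1×2 + 17×1.35 = 63.15 kPa.
Pore pressure: u = 9.81×(3.35 − 0) = 32.864 kPa.
Initial effective stress: σ'_0 = σ_v − u = 63.15 − 32.864 = 30.286 kPa.
Stress increase at mid-clay by the 2:1 spreading method:
Δσ = qBL/((B+z)(L+z)) = 257×5.1×5.1/((5.1+3.35)(5.1+3.35)) = 93.618 kPa
Final effective stress: σ'_f = 30.286 + 93.618 = 123.9 kPa.
σ'_f = 123.9 > σ'_p = 91.4 kPa, so the stress path crosses the preconsolidation pressure — recompression up to σ'_p, then virgin compression beyond:
S_c = H/(1+e₀)·[C_r·log₁₀(σ'_p/σ'_0) + C_c·log₁₀(σ'_f/σ'_p)]
    = 2.7/2.29 × [0.026×log₁₀(91.4/30.286) + 0.21×log₁₀(123.9/91.4)]
    = 1.179 × [0.012472 + 0.027746] = 0.04742 m

S_c ≈ 0.0474 m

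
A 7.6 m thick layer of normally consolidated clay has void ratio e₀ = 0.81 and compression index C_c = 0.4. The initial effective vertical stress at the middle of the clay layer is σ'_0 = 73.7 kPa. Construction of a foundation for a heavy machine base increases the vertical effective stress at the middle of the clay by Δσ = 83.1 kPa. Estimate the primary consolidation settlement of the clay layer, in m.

Final effective stress: σ'_f = σ'_0 + Δσ = 73.7 + 83.1 = 156.8 kPa.
Normally consolidated clay, so the full stress increment lies on the virgin compression line:
S_c = C_c·H/(1+e₀)·log₁₀(σ'_f/σ'_0) = 0.4×7.6/(1+0.81)×log₁₀(156.8/73.7)
    = 1.6796 × 0.32788 = 0.5507 m

S_c ≈ 0.551 m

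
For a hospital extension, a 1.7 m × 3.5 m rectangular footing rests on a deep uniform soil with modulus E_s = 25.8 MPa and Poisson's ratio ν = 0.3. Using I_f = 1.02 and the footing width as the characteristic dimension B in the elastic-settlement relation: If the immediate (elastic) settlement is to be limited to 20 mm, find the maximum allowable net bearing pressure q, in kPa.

q ≈ 327 kPa

E_s = 25.8 MPa = 25800 kPa.
S_e = q·B·(1−ν²)/E_s · I_f  ⇒  q = S_e·E_s / (B·(1−ν²)·I_f).
q = 0.02 × 25800 / (1.7 × 0.91 × 1.02) = 327 kPa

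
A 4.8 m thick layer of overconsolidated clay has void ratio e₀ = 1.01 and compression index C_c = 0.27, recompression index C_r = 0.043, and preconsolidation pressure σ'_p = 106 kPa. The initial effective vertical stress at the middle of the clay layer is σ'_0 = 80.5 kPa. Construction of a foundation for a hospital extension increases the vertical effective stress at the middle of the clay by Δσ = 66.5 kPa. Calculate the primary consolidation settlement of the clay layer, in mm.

Final effective stress: σ'_f = 80.5 + 66.5 = 147 kPa.
σ'_f = 147 > σ'_p = 106 kPa, so the stress path crosses the preconsolidation pressure — recompression up to σ'_p, then virgin compression beyond:
S_c = H/(1+e₀)·[C_r·log₁₀(σ'_p/σ'_0) + C_c·log₁₀(σ'_f/σ'_p)]
    = 4.8/2.01 × [0.043×log₁₀(106/80.5) + 0.27×log₁₀(147/106)]
    = 2.3881 × [0.0051389 + 0.038343] = 0.1038 m

S_c ≈ 104 mm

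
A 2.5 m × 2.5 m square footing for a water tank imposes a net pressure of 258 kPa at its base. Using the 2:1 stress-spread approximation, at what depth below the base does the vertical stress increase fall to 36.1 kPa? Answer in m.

z ≈ 4.18 m

2:1 spreading — at depth z the loaded area has grown by z in each plan dimension:
qB²/(B+z)² = Δσ_z ⇒ z = B(√(q/Δσ_z) − 1) = 2.5×(√(258/36.1) − 1) = 4.183 m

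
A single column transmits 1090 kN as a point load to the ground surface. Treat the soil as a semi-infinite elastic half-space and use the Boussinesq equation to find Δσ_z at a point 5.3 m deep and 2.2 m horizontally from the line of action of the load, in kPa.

Δσ_z ≈ 12.5 kPa

Boussinesq vertical stress below a point load on an elastic half-space:
Δσ_z = 3P/(2πz²) · [1 + (r/z)²]^(−5/2)
r/z = 2.2/5.3 = 0.41509; [1+(r/z)²]^(−5/2) = 0.67205.
Δσ_z = 3×1090/(2π×5.3²) × 0.67205 = 18.527 × 0.67205 = 12.45 kPa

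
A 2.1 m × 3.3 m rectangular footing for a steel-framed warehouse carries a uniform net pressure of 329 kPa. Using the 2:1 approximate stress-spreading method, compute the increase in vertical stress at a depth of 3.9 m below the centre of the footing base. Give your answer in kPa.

By the 2:1 method the load spreads at 1 horizontal : 2 vertical, so at depth z the loaded area has grown by z in each plan dimension:
Δσ = qBL/((B+z)(L+z)) = 329×2.1×3.3/((2.1+3.9)(3.3+3.9)) = 52.777 kPa

Δσ_z ≈ 52.8 kPa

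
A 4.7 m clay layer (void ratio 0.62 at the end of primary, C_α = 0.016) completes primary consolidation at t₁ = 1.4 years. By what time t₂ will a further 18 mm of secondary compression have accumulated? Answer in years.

t₂ ≈ 3.42 years

S_s = C_α·H/(1+e_p)·log₁₀(t₂/t₁) ⇒ log₁₀(t₂/t₁) = S_s·(1+e_p)/(C_α·H).
log₁₀(t₂/t₁) = 0.018 × (1+0.62) / (0.016×4.7) = 0.3878
t₂ = t₁ × 10^0.3878 = 1.4 × 2.442 = 3.419 years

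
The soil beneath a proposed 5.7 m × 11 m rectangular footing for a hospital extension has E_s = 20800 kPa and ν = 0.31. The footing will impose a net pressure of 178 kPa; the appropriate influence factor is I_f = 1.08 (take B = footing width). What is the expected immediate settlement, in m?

S_e ≈ 0.0476 m

Immediate (elastic) settlement: S_e = q·B·(1−ν²)/E_s · I_f.
S_e = 178 × 5.7 × (1 − 0.31²) / 20800 × 1.08
    = 178 × 5.7 × 0.9039 / 20800 × 1.08
    = 0.04762 m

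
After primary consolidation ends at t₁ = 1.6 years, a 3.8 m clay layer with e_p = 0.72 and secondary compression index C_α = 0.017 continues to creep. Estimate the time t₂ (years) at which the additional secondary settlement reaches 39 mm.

t₂ ≈ 17.5 years

S_s = C_α·H/(1+e_p)·log₁₀(t₂/t₁) ⇒ log₁₀(t₂/t₁) = S_s·(1+e_p)/(C_α·H).
log₁₀(t₂/t₁) = 0.039 × (1+0.72) / (0.017×3.8) = 1.038
t₂ = t₁ × 10^1.038 = 1.6 × 10.92 = 17.48 years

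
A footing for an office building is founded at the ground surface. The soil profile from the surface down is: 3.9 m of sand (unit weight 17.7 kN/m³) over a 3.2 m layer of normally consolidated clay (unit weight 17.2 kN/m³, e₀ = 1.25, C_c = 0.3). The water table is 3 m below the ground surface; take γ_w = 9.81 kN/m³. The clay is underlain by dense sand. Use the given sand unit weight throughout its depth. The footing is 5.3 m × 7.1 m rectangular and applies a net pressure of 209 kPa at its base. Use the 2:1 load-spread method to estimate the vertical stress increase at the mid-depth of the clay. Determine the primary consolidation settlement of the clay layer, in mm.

S_c ≈ 109 mm

Mid-depth of clay below the ground surface: z = 3.9 + 3.2/2 = 5.5 m.
Total vertical stress at mid-clay: σ_v = 17.7×3.9 + 17.2×1.6 = 96.55 kPa.
Pore pressure: u = 9.81×(5.5 − 3) = 24.525 kPa.
Initial effective stress: σ'_0 = σ_v − u = 96.55 − 24.525 = 72.025 kPa.
Stress increase at mid-clay by the 2:1 spreading method:
Δσ = qBL/((B+z)(L+z)) = 209×5.3×7.1/((5.3+5.5)(7.1+5.5)) = 57.794 kPa
Final effective stress: σ'_f = σ'_0 + Δσ = 72.025 + 57.794 = 129.82 kPa.
Normally consolidated clay, so the full stress increment lies on the virgin compression line:
S_c = C_c·H/(1+e₀)·log₁₀(σ'_f/σ'_0) = 0.3×3.2/(1+1.25)×log₁₀(129.82/72.025)
    = 0.42667 × 0.25586 = 0.1092 m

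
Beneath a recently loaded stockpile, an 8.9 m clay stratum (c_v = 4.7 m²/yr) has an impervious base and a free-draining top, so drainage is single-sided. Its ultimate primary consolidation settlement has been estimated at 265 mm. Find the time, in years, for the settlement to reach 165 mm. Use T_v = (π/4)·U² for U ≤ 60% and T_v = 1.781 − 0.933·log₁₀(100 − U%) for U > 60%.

Drainage path length: H_d = H = 8.9 m (single drainage).
U = S(t)/S_ult = 165/265 = 0.6226.
U > 60%: T_v = 1.781 − 0.933·log₁₀(100 − 62.264) = 0.30989.
t = T_v·H_d²/c_v = 0.30989×8.9²/4.7 = 5.223 years.

t ≈ 5.22 years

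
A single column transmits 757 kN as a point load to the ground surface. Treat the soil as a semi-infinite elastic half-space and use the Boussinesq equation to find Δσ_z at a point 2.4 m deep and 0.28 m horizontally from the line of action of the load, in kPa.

Boussinesq vertical stress below a point load on an elastic half-space:
Δσ_z = 3P/(2πz²) · [1 + (r/z)²]^(−5/2)
r/z = 0.28/2.4 = 0.11667; [1+(r/z)²]^(−5/2) = 0.96677.
Δσ_z = 3×757/(2π×2.4²) × 0.96677 = 62.75 × 0.96677 = 60.66 kPa

Δσ_z ≈ 60.7 kPa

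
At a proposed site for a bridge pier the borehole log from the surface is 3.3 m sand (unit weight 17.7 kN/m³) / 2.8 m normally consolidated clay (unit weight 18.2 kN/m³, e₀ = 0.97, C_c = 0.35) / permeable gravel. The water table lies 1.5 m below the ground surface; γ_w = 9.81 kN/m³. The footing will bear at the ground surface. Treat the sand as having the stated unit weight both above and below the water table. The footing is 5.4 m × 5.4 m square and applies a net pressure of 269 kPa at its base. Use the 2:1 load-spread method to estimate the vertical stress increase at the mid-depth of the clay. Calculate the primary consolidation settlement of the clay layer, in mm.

S_c ≈ 195 mm

Mid-depth of clay below the ground surface: z = 3.3 + 2.8/2 = 4.7 m.
Total vertical stress at mid-clay: σ_v = 17.7×3.3 + 18.2×1.4 = 83.89 kPa.
Pore pressure: u = 9.81×(4.7 − 1.5) = 31.392 kPa.
Initial effective stress: σ'_0 = σ_v − u = 83.89 − 31.392 = 52.498 kPa.
Stress increase at mid-clay by the 2:1 spreading method:
Δσ = qBL/((B+z)(L+z)) = 269×5.4×5.4/((5.4+4.7)(5.4+4.7)) = 76.895 kPa
Final effective stress: σ'_f = σ'_0 + Δσ = 52.498 + 76.895 = 129.39 kPa.
Normally consolidated clay, so the full stress increment lies on the virgin compression line:
S_c = C_c·H/(1+e₀)·log₁₀(σ'_f/σ'_0) = 0.35×2.8/(1+0.97)×log₁₀(129.39/52.498)
    = 0.49746 × 0.39176 = 0.1949 m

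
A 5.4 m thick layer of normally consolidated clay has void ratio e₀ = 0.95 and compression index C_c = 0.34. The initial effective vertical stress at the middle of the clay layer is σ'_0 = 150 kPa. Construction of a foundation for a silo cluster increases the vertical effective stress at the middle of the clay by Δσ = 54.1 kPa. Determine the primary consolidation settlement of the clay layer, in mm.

S_c ≈ 126 mm

Final effective stress: σ'_f = σ'_0 + Δσ = 150 + 54.1 = 204.1 kPa.
Normally consolidated clay, so the full stress increment lies on the virgin compression line:
S_c = C_c·H/(1+e₀)·log₁₀(σ'_f/σ'_0) = 0.34×5.4/(1+0.95)×log₁₀(204.1/150)
    = 0.94154 × 0.13375 = 0.1259 m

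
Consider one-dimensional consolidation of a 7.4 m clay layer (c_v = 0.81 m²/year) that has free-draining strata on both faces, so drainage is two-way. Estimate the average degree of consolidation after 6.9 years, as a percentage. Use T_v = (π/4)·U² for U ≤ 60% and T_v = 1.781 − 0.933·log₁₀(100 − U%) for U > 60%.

U ≈ 70.4 %

Drainage path length: H_d = H/2 = 3.7 m (double drainage).
T_v = c_v·t/H_d² = 0.81×6.9/3.7² = 0.40825.
T_v = 0.40825 corresponds to the U > 60% branch:
U = 1 − 10^((1.781 − T_v)/0.933)/100 = 0.704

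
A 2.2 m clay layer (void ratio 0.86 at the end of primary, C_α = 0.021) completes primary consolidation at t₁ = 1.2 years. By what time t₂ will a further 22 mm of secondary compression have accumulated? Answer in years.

t₂ ≈ 9.22 years

S_s = C_α·H/(1+e_p)·log₁₀(t₂/t₁) ⇒ log₁₀(t₂/t₁) = S_s·(1+e_p)/(C_α·H).
log₁₀(t₂/t₁) = 0.022 × (1+0.86) / (0.021×2.2) = 0.8857
t₂ = t₁ × 10^0.8857 = 1.2 × 7.686 = 9.223 years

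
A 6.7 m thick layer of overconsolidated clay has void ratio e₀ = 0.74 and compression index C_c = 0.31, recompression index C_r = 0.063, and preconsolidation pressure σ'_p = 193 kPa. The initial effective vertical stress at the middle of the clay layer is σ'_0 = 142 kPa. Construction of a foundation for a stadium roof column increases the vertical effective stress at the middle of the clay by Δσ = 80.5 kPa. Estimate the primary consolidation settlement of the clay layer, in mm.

Final effective stress: σ'_f = 142 + 80.5 = 222.5 kPa.
σ'_f = 222.5 > σ'_p = 193 kPa, so the stress path crosses the preconsolidation pressure — recompression up to σ'_p, then virgin compression beyond:
S_c = H/(1+e₀)·[C_r·log₁₀(σ'_p/σ'_0) + C_c·log₁₀(σ'_f/σ'_p)]
    = 6.7/1.74 × [0.063×log₁₀(193/142) + 0.31×log₁₀(222.5/193)]
    = 3.8506 × [0.0083959 + 0.01915] = 0.1061 m

S_c ≈ 106 mm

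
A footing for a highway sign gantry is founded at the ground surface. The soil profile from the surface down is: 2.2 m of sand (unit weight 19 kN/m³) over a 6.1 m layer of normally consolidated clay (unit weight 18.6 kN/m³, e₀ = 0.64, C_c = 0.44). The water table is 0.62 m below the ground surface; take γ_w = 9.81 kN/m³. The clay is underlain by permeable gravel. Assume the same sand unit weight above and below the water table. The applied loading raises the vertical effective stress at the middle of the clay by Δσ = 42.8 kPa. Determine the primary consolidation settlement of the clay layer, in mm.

Mid-depth of clay below the ground surface: z = 2.2 + 6.1/2 = 5.25 m.
Total vertical stress at mid-clay: σ_v = 19×2.2 + 18.6×3.05 = 98.53 kPa.
Pore pressure: u = 9.81×(5.25 − 0.62) = 45.42 kPa.
Initial effective stress: σ'_0 = σ_v − u = 98.53 − 45.42 = 53.11 kPa.
Final effective stress: σ'_f = σ'_0 + Δσ = 53.11 + 42.8 = 95.91 kPa.
Normally consolidated clay, so the full stress increment lies on the virgin compression line:
S_c = C_c·H/(1+e₀)·log₁₀(σ'_f/σ'_0) = 0.44×6.1/(1+0.64)×log₁₀(95.91/53.11)
    = 1.6366 × 0.25669 = 0.4201 m

S_c ≈ 420 mm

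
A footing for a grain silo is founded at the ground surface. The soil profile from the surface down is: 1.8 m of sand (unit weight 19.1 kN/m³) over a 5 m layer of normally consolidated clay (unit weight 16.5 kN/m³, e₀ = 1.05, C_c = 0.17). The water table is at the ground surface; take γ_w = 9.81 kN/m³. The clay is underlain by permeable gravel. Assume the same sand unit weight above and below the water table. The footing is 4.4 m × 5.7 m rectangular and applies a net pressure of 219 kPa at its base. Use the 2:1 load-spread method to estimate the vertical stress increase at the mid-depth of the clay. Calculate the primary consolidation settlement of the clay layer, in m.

Mid-depth of clay below the ground surface: z = 1.8 + 5/2 = 4.3 m.
Total vertical stress at mid-clay: σ_v = 19.1×1.8 + 16.5×2.5 = 75.63 kPa.
Pore pressure: u = 9.81×(4.3 − 0) = 42.183 kPa.
Initial effective stress: σ'_0 = σ_v − u = 75.63 − 42.183 = 33.447 kPa.
Stress increase at mid-clay by the 2:1 spreading method:
Δσ = qBL/((B+z)(L+z)) = 219×4.4×5.7/((4.4+4.3)(5.7+4.3)) = 63.132 kPa
Final effective stress: σ'_f = σ'_0 + Δσ = 33.447 + 63.132 = 96.579 kPa.
Normally consolidated clay, so the full stress increment lies on the virgin compression line:
S_c = C_c·H/(1+e₀)·log₁₀(σ'_f/σ'_0) = 0.17×5/(1+1.05)×log₁₀(96.579/33.447)
    = 0.41463 × 0.46053 = 0.1909 m

S_c ≈ 0.191 m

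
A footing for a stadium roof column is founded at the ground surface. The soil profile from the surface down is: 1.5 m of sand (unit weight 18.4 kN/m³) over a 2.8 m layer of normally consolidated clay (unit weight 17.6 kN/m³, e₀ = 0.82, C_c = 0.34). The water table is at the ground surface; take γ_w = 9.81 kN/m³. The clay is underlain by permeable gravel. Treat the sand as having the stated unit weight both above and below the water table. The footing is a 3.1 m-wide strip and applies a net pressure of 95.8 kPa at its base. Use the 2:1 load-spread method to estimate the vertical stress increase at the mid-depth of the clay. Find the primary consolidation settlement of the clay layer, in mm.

S_c ≈ 256 mm

Mid-depth of clay below the ground surface: z = 1.5 + 2.8/2 = 2.9 m.
Total vertical stress at mid-clay: σ_v = 18.4×1.5 + 17.6×1.4 = 52.24 kPa.
Pore pressure: u = 9.81×(2.9 − 0) = 28.449 kPa.
Initial effective stress: σ'_0 = σ_v − u = 52.24 − 28.449 = 23.791 kPa.
Stress increase at mid-clay by the 2:1 spreading method:
Δσ = qB/(B+z) = 95.8×3.1/(3.1+2.9) = 49.497 kPa
Final effective stress: σ'_f = σ'_0 + Δσ = 23.791 + 49.497 = 73.288 kPa.
Normally consolidated clay, so the full stress increment lies on the virgin compression line:
S_c = C_c·H/(1+e₀)·log₁₀(σ'_f/σ'_0) = 0.34×2.8/(1+0.82)×log₁₀(73.288/23.791)
    = 0.52308 × 0.48862 = 0.2556 m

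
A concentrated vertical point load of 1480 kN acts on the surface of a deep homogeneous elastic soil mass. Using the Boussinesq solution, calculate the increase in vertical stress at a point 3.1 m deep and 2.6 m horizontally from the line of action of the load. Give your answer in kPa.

Δσ_z ≈ 19.4 kPa

Boussinesq vertical stress below a point load on an elastic half-space:
Δσ_z = 3P/(2πz²) · [1 + (r/z)²]^(−5/2)
r/z = 2.6/3.1 = 0.83871; [1+(r/z)²]^(−5/2) = 0.26405.
Δσ_z = 3×1480/(2π×3.1²) × 0.26405 = 73.533 × 0.26405 = 19.42 kPa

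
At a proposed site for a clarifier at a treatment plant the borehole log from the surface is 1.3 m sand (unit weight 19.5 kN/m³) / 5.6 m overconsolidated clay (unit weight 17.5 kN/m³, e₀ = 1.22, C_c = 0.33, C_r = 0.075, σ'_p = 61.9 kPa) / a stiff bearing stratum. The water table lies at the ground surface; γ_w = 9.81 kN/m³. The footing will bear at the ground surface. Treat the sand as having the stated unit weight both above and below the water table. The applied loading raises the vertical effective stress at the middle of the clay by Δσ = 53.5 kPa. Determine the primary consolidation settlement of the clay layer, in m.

Mid-depth of clay below the ground surface: z = 1.3 + 5.6/2 = 4.1 m.
Total vertical stress at mid-clay: σ_v = 19.5×1.3 + 17.5×2.8 = 74.35 kPa.
Pore pressure: u = 9.81×(4.1 − 0) = 40.221 kPa.
Initial effective stress: σ'_0 = σ_v − u = 74.35 − 40.221 = 34.129 kPa.
Final effective stress: σ'_f = 34.129 + 53.5 = 87.629 kPa.
σ'_f = 87.629 > σ'_p = 61.9 kPa, so the stress path crosses the preconsolidation pressure — recompression up to σ'_p, then virgin compression beyond:
S_c = H/(1+e₀)·[C_r·log₁₀(σ'_p/σ'_0) + C_c·log₁₀(σ'_f/σ'_p)]
    = 5.6/2.22 × [0.075×log₁₀(61.9/34.129) + 0.33×log₁₀(87.629/61.9)]
    = 2.5225 × [0.019393 + 0.049816] = 0.1746 m

S_c ≈ 0.175 m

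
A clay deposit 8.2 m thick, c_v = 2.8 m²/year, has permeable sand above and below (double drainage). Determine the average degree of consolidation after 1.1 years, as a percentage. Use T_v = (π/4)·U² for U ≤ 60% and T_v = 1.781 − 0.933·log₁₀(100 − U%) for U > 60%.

U ≈ 48.3 %

Drainage path length: H_d = H/2 = 4.1 m (double drainage).
T_v = c_v·t/H_d² = 2.8×1.1/4.1² = 0.18322.
T_v = 0.18322 corresponds to the U ≤ 60% branch:
U = √(4T_v/π) = 0.483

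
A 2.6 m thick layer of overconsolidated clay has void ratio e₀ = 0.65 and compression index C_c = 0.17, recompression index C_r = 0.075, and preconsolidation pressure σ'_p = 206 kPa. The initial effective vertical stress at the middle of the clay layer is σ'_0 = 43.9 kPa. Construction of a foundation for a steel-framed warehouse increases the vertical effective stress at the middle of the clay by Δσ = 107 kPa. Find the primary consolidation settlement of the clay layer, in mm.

S_c ≈ 63.4 mm

Final effective stress: σ'_f = 43.9 + 107 = 150.9 kPa.
σ'_f = 150.9 ≤ σ'_p = 206 kPa, so the clay remains overconsolidated and only the recompression index applies:
S_c = C_r·H/(1+e₀)·log₁₀(σ'_f/σ'_0) = 0.075×2.6/1.65×log₁₀(150.9/43.9)
    = 0.11818 × 0.53622 = 0.06337 m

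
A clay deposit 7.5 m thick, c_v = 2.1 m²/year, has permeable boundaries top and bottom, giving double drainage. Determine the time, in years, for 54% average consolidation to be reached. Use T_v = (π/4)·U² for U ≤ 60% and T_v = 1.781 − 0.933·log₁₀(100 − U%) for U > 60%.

Drainage path length: H_d = H/2 = 3.75 m (double drainage).
U ≤ 60%: T_v = (π/4)·U² = (π/4)×0.54² = 0.22902.
t = T_v·H_d²/c_v = 0.22902×3.75²/2.1 = 1.534 years.

t ≈ 1.53 years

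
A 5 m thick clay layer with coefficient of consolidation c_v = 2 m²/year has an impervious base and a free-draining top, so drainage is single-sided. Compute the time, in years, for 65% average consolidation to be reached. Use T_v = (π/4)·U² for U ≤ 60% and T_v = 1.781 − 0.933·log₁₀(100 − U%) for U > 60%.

Drainage path length: H_d = H = 5 m (single drainage).
U > 60%: T_v = 1.781 − 0.933·log₁₀(100 − 65) = 0.34038.
t = T_v·H_d²/c_v = 0.34038×5²/2 = 4.255 years.

t ≈ 4.25 years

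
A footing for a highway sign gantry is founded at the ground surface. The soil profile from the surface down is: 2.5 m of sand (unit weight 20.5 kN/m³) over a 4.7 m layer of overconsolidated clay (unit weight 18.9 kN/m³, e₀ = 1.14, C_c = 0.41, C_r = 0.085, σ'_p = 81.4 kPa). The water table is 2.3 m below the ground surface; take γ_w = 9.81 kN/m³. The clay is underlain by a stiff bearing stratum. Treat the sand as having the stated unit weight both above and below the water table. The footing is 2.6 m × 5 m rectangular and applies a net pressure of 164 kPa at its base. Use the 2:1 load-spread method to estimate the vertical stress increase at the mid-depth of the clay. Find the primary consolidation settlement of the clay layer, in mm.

Mid-depth of clay below the ground surface: z = 2.5 + 4.7/2 = 4.85 m.
Total vertical stress at mid-clay: σ_v = 20.5×2.5 + 18.9×2.35 = 95.665 kPa.
Pore pressure: u = 9.81×(4.85 − 2.3) = 25.015 kPa.
Initial effective stress: σ'_0 = σ_v − u = 95.665 − 25.015 = 70.65 kPa.
Stress increase at mid-clay by the 2:1 spreading method:
Δσ = qBL/((B+z)(L+z)) = 164×2.6×5/((2.6+4.85)(5+4.85)) = 29.053 kPa
Final effective stress: σ'_f = 70.65 + 29.053 = 99.703 kPa.
σ'_f = 99.703 > σ'_p = 81.4 kPa, so the stress path crosses the preconsolidation pressure — recompression up to σ'_p, then virgin compression beyond:
S_c = H/(1+e₀)·[C_r·log₁₀(σ'_p/σ'_0) + C_c·log₁₀(σ'_f/σ'_p)]
    = 4.7/2.14 × [0.085×log₁₀(81.4/70.65) + 0.41×log₁₀(99.703/81.4)]
    = 2.1963 × [0.0052285 + 0.036114] = 0.0908 m

S_c ≈ 90.8 mm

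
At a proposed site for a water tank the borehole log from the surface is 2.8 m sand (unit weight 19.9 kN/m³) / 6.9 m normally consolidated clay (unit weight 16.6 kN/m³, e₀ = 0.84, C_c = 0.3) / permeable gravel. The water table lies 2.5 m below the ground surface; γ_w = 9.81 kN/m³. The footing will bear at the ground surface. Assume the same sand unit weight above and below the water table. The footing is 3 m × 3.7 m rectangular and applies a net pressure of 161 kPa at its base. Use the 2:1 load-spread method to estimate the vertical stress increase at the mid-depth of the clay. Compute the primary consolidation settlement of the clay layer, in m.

Mid-depth of clay below the ground surface: z = 2.8 + 6.9/2 = 6.25 m.
Total vertical stress at mid-clay: σ_v = 19.9×2.8 + 16.6×3.45 = 112.99 kPa.
Pore pressure: u = 9.81×(6.25 − 2.5) = 36.788 kPa.
Initial effective stress: σ'_0 = σ_v − u = 112.99 − 36.788 = 76.202 kPa.
Stress increase at mid-clay by the 2:1 spreading method:
Δσ = qBL/((B+z)(L+z)) = 161×3×3.7/((3+6.25)(3.7+6.25)) = 19.417 kPa
Final effective stress: σ'_f = σ'_0 + Δσ = 76.202 + 19.417 = 95.619 kPa.
Normally consolidated clay, so the full stress increment lies on the virgin compression line:
S_c = C_c·H/(1+e₀)·log₁₀(σ'_f/σ'_0) = 0.3×6.9/(1+0.84)×log₁₀(95.619/76.202)
    = 1.125 × 0.098578 = 0.1109 m

S_c ≈ 0.111 m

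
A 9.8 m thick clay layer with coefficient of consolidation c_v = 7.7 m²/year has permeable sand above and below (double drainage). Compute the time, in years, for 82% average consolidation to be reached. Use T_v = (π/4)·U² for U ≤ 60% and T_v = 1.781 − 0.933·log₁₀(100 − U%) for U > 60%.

Drainage path length: H_d = H/2 = 4.9 m (double drainage).
U > 60%: T_v = 1.781 − 0.933·log₁₀(100 − 82) = 0.60983.
t = T_v·H_d²/c_v = 0.60983×4.9²/7.7 = 1.902 years.

t ≈ 1.9 years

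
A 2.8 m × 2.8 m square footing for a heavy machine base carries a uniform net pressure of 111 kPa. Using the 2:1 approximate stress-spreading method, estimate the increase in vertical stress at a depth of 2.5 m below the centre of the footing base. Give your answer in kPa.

Δσ_z ≈ 31 kPa

By the 2:1 method the load spreads at 1 horizontal : 2 vertical, so at depth z the loaded area has grown by z in each plan dimension:
Δσ = qBL/((B+z)(L+z)) = 111×2.8×2.8/((2.8+2.5)(2.8+2.5)) = 30.98 kPa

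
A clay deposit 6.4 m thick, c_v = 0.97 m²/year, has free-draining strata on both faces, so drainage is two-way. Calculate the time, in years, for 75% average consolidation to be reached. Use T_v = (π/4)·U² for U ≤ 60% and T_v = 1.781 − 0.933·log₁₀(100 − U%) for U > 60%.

t ≈ 5.03 years

Drainage path length: H_d = H/2 = 3.2 m (double drainage).
U > 60%: T_v = 1.781 − 0.933·log₁₀(100 − 75) = 0.47672.
t = T_v·H_d²/c_v = 0.47672×3.2²/0.97 = 5.033 years.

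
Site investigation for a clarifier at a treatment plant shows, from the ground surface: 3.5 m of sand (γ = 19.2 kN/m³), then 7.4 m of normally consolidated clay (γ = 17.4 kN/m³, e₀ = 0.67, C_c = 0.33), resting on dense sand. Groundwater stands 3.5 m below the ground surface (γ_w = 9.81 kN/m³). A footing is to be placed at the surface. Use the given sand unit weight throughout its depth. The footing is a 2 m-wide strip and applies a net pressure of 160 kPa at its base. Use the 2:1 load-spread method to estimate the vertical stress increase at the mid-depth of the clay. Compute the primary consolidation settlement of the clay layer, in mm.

Mid-depth of clay below the ground surface: z = 3.5 + 7.4/2 = 7.2 m.
Total vertical stress at mid-clay: σ_v = 19.2×3.5 + 17.4×3.7 = 131.58 kPa.
Pore pressure: u = 9.81×(7.2 − 3.5) = 36.297 kPa.
Initial effective stress: σ'_0 = σ_v − u = 131.58 − 36.297 = 95.283 kPa.
Stress increase at mid-clay by the 2:1 spreading method:
Δσ = qB/(B+z) = 160×2/(2+7.2) = 34.783 kPa
Final effective stress: σ'_f = σ'_0 + Δσ = 95.283 + 34.783 = 130.07 kPa.
Normally consolidated clay, so the full stress increment lies on the virgin compression line:
S_c = C_c·H/(1+e₀)·log₁₀(σ'_f/σ'_0) = 0.33×7.4/(1+0.67)×log₁₀(130.07/95.283)
    = 1.4623 × 0.13516 = 0.1976 m

S_c ≈ 198 mm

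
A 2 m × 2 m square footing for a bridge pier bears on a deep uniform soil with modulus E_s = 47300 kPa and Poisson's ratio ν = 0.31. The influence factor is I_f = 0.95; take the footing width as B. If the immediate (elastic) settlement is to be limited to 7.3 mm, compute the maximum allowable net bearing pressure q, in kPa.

q ≈ 201 kPa

S_e = q·B·(1−ν²)/E_s · I_f  ⇒  q = S_e·E_s / (B·(1−ν²)·I_f).
q = 0.0073 × 47300 / (2 × 0.9039 × 0.95) = 201.1 kPa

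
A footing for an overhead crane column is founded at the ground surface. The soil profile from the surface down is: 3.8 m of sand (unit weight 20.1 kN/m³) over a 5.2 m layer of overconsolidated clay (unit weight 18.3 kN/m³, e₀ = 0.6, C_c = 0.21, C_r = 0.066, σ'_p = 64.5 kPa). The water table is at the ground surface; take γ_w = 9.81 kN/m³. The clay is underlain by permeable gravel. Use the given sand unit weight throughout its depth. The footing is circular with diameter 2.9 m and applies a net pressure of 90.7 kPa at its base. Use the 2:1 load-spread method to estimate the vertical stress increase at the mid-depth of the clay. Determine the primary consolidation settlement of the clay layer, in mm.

Mid-depth of clay below the ground surface: z = 3.8 + 5.2/2 = 6.4 m.
Total vertical stress at mid-clay: σ_v = 20.1×3.8 + 18.3×2.6 = 123.96 kPa.
Pore pressure: u = 9.81×(6.4 − 0) = 62.784 kPa.
Initial effective stress: σ'_0 = σ_v − u = 123.96 − 62.784 = 61.176 kPa.
Stress increase at mid-clay by the 2:1 spreading method:
Δσ ≈ qD²/(D+z)² = 90.7×2.9²/(2.9+6.4)² = 8.8194 kPa
Final effective stress: σ'_f = 61.176 + 8.8194 = 69.995 kPa.
σ'_f = 69.995 > σ'_p = 64.5 kPa, so the stress path crosses the preconsolidation pressure — recompression up to σ'_p, then virgin compression beyond:
S_c = H/(1+e₀)·[C_r·log₁₀(σ'_p/σ'_0) + C_c·log₁₀(σ'_f/σ'_p)]
    = 5.2/1.6 × [0.066×log₁₀(64.5/61.176) + 0.21×log₁₀(69.995/64.5)]
    = 3.25 × [0.0015166 + 0.0074565] = 0.02916 m

S_c ≈ 29.2 mm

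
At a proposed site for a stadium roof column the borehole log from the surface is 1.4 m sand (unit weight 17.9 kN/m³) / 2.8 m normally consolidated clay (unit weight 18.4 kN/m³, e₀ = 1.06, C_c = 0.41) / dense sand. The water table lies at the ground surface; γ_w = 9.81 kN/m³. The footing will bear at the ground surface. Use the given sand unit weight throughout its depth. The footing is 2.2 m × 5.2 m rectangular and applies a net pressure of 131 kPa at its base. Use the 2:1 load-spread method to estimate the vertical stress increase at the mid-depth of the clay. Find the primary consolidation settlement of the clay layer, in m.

Mid-depth of clay below the ground surface: z = 1.4 + 2.8/2 = 2.8 m.
Total vertical stress at mid-clay: σ_v = 17.9×1.4 + 18.4×1.4 = 50.82 kPa.
Pore pressure: u = 9.81×(2.8 − 0) = 27.468 kPa.
Initial effective stress: σ'_0 = σ_v − u = 50.82 − 27.468 = 23.352 kPa.
Stress increase at mid-clay by the 2:1 spreading method:
Δσ = qBL/((B+z)(L+z)) = 131×2.2×5.2/((2.2+2.8)(5.2+2.8)) = 37.466 kPa
Final effective stress: σ'_f = σ'_0 + Δσ = 23.352 + 37.466 = 60.818 kPa.
Normally consolidated clay, so the full stress increment lies on the virgin compression line:
S_c = C_c·H/(1+e₀)·log₁₀(σ'_f/σ'_0) = 0.41×2.8/(1+1.06)×log₁₀(60.818/23.352)
    = 0.55728 × 0.41571 = 0.2317 m

S_c ≈ 0.232 m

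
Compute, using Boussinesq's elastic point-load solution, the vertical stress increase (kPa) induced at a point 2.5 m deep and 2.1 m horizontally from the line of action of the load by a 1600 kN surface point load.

Boussinesq vertical stress below a point load on an elastic half-space:
Δσ_z = 3P/(2πz²) · [1 + (r/z)²]^(−5/2)
r/z = 2.1/2.5 = 0.84; [1+(r/z)²]^(−5/2) = 0.26321.
Δσ_z = 3×1600/(2π×2.5²) × 0.26321 = 122.23 × 0.26321 = 32.17 kPa

Δσ_z ≈ 32.2 kPa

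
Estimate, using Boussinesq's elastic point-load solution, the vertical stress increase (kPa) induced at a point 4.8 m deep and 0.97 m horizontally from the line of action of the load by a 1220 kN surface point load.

Boussinesq vertical stress below a point load on an elastic half-space:
Δσ_z = 3P/(2πz²) · [1 + (r/z)²]^(−5/2)
r/z = 0.97/4.8 = 0.20208; [1+(r/z)²]^(−5/2) = 0.90478.
Δσ_z = 3×1220/(2π×4.8²) × 0.90478 = 25.282 × 0.90478 = 22.87 kPa

Δσ_z ≈ 22.9 kPa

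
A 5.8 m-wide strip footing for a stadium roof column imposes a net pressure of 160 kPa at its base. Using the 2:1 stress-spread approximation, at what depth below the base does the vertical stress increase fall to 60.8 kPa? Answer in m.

z ≈ 9.46 m

2:1 spreading — at depth z the loaded area has grown by z in each plan dimension:
qB/(B+z) = Δσ_z ⇒ z = qB/Δσ_z − B = 160×5.8/60.8 − 5.8 = 9.463 m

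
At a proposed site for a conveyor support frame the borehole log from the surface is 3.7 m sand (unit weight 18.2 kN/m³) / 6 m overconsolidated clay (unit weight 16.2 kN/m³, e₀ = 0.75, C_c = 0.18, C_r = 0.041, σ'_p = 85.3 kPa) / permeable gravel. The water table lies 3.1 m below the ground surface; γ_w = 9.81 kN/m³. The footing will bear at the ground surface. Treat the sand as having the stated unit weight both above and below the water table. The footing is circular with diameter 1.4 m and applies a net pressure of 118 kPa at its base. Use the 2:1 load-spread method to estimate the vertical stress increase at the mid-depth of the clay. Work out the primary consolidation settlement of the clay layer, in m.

Mid-depth of clay below the ground surface: z = 3.7 + 6/2 = 6.7 m.
Total vertical stress at mid-clay: σ_v = 18.2×3.7 + 16.2×3 = 115.94 kPa.
Pore pressure: u = 9.81×(6.7 − 3.1) = 35.316 kPa.
Initial effective stress: σ'_0 = σ_v − u = 115.94 − 35.316 = 80.624 kPa.
Stress increase at mid-clay by the 2:1 spreading method:
Δσ ≈ qD²/(D+z)² = 118×1.4²/(1.4+6.7)² = 3.5251 kPa
Final effective stress: σ'_f = 80.624 + 3.5251 = 84.149 kPa.
σ'_f = 84.149 ≤ σ'_p = 85.3 kPa, so the clay remains overconsolidated and only the recompression index applies:
S_c = C_r·H/(1+e₀)·log₁₀(σ'_f/σ'_0) = 0.041×6/1.75×log₁₀(84.149/80.624)
    = 0.14057 × 0.018585 = 0.002613 m

S_c ≈ 0.00261 m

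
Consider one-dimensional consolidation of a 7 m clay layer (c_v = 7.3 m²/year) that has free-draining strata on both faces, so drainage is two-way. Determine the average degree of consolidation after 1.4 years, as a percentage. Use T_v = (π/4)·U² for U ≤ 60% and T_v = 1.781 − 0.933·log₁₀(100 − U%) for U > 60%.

U ≈ 89.7 %

Drainage path length: H_d = H/2 = 3.5 m (double drainage).
T_v = c_v·t/H_d² = 7.3×1.4/3.5² = 0.83429.
T_v = 0.83429 corresponds to the U > 60% branch:
U = 1 − 10^((1.781 − T_v)/0.933)/100 = 0.8966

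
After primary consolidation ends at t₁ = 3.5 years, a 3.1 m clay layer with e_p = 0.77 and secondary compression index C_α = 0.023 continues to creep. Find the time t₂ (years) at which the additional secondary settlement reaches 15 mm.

t₂ ≈ 8.25 years

S_s = C_α·H/(1+e_p)·log₁₀(t₂/t₁) ⇒ log₁₀(t₂/t₁) = S_s·(1+e_p)/(C_α·H).
log₁₀(t₂/t₁) = 0.015 × (1+0.77) / (0.023×3.1) = 0.3724
t₂ = t₁ × 10^0.3724 = 3.5 × 2.357 = 8.25 years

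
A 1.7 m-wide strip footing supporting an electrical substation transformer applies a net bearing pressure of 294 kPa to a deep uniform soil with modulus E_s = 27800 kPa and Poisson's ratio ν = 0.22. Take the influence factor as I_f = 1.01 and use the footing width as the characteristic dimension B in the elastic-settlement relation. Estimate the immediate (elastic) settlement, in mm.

Immediate (elastic) settlement: S_e = q·B·(1−ν²)/E_s · I_f.
S_e = 294 × 1.7 × (1 − 0.22²) / 27800 × 1.01
    = 294 × 1.7 × 0.9516 / 27800 × 1.01
    = 0.01728 m = 17.28 mm

S_e ≈ 17.3 mm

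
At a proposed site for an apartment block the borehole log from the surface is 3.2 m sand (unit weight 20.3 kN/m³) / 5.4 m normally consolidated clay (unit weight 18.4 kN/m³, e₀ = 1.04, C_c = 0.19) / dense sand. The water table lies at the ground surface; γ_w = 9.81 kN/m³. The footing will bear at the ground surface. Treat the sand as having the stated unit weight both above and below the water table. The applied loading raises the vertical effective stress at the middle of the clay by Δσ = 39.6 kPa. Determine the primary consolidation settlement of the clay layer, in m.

Mid-depth of clay below the ground surface: z = 3.2 + 5.4/2 = 5.9 m.
Total vertical stress at mid-clay: σ_v = 20.3×3.2 + 18.4×2.7 = 114.64 kPa.
Pore pressure: u = 9.81×(5.9 − 0) = 57.879 kPa.
Initial effective stress: σ'_0 = σ_v − u = 114.64 − 57.879 = 56.761 kPa.
Final effective stress: σ'_f = σ'_0 + Δσ = 56.761 + 39.6 = 96.361 kPa.
Normally consolidated clay, so the full stress increment lies on the virgin compression line:
S_c = C_c·H/(1+e₀)·log₁₀(σ'_f/σ'_0) = 0.19×5.4/(1+1.04)×log₁₀(96.361/56.761)
    = 0.50294 × 0.22985 = 0.1156 m

S_c ≈ 0.116 m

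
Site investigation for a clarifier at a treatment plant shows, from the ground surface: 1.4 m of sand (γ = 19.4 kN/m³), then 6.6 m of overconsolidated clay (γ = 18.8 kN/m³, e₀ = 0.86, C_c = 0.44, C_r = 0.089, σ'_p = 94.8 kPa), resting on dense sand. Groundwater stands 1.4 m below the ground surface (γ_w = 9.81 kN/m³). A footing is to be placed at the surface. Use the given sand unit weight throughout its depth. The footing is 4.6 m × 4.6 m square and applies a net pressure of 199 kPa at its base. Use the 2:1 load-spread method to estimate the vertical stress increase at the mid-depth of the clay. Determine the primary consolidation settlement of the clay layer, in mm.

S_c ≈ 143 mm

Mid-depth of clay below the ground surface: z = 1.4 + 6.6/2 = 4.7 m.
Total vertical stress at mid-clay: σ_v = 19.4×1.4 + 18.8×3.3 = 89.2 kPa.
Pore pressure: u = 9.81×(4.7 − 1.4) = 32.373 kPa.
Initial effective stress: σ'_0 = σ_v − u = 89.2 − 32.373 = 56.827 kPa.
Stress increase at mid-clay by the 2:1 spreading method:
Δσ = qBL/((B+z)(L+z)) = 199×4.6×4.6/((4.6+4.7)(4.6+4.7)) = 48.686 kPa
Final effective stress: σ'_f = 56.827 + 48.686 = 105.51 kPa.
σ'_f = 105.51 > σ'_p = 94.8 kPa, so the stress path crosses the preconsolidation pressure — recompression up to σ'_p, then virgin compression beyond:
S_c = H/(1+e₀)·[C_r·log₁₀(σ'_p/σ'_0) + C_c·log₁₀(σ'_f/σ'_p)]
    = 6.6/1.86 × [0.089×log₁₀(94.8/56.827) + 0.44×log₁₀(105.51/94.8)]
    = 3.5484 × [0.019781 + 0.020454] = 0.1428 m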